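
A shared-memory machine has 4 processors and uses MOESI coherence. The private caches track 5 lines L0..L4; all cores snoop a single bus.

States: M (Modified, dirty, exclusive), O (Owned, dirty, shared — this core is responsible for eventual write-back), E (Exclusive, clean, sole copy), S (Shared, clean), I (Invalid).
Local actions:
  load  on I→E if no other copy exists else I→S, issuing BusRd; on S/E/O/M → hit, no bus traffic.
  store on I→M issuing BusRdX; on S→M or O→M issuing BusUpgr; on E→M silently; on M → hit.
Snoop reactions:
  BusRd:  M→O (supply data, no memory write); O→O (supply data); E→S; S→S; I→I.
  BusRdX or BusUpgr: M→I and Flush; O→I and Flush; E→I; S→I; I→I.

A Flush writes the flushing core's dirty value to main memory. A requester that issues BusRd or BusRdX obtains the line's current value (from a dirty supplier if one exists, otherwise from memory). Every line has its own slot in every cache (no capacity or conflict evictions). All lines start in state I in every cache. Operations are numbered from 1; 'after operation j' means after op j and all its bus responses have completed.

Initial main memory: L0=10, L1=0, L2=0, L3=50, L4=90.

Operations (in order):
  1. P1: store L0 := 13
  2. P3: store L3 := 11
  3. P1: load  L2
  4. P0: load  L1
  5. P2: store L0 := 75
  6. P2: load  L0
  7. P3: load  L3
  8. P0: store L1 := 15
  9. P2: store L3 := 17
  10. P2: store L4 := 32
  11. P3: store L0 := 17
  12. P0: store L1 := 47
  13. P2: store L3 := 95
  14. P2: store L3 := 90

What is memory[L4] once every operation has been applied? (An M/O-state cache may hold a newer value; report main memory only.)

[1] P1: store L0 := 13 | P0:I, P1:M(13), P2:I, P3:I | bus: BusRdX
[2] P3: store L3 := 11 | P0:I, P1:I, P2:I, P3:M(11) | bus: BusRdX
[3] P1: load  L2 | P0:I, P1:E(0), P2:I, P3:I | bus: BusRd
[4] P0: load  L1 | P0:E(0), P1:I, P2:I, P3:I | bus: BusRd
[5] P2: store L0 := 75 | P0:I, P1:I, P2:M(75), P3:I | bus: BusRdX,Flush
[6] P2: load  L0 | P0:I, P1:I, P2:M(75), P3:I | bus: none
[7] P3: load  L3 | P0:I, P1:I, P2:I, P3:M(11) | bus: none
[8] P0: store L1 := 15 | P0:M(15), P1:I, P2:I, P3:I | bus: none
[9] P2: store L3 := 17 | P0:I, P1:I, P2:M(17), P3:I | bus: BusRdX,Flush
[10] P2: store L4 := 32 | P0:I, P1:I, P2:M(32), P3:I | bus: BusRdX
[11] P3: store L0 := 17 | P0:I, P1:I, P2:I, P3:M(17) | bus: BusRdX,Flush
[12] P0: store L1 := 47 | P0:M(47), P1:I, P2:I, P3:I | bus: none
[13] P2: store L3 := 95 | P0:I, P1:I, P2:M(95), P3:I | bus: none
[14] P2: store L3 := 90 | P0:I, P1:I, P2:M(90), P3:I | bus: none

memory[L4] = 90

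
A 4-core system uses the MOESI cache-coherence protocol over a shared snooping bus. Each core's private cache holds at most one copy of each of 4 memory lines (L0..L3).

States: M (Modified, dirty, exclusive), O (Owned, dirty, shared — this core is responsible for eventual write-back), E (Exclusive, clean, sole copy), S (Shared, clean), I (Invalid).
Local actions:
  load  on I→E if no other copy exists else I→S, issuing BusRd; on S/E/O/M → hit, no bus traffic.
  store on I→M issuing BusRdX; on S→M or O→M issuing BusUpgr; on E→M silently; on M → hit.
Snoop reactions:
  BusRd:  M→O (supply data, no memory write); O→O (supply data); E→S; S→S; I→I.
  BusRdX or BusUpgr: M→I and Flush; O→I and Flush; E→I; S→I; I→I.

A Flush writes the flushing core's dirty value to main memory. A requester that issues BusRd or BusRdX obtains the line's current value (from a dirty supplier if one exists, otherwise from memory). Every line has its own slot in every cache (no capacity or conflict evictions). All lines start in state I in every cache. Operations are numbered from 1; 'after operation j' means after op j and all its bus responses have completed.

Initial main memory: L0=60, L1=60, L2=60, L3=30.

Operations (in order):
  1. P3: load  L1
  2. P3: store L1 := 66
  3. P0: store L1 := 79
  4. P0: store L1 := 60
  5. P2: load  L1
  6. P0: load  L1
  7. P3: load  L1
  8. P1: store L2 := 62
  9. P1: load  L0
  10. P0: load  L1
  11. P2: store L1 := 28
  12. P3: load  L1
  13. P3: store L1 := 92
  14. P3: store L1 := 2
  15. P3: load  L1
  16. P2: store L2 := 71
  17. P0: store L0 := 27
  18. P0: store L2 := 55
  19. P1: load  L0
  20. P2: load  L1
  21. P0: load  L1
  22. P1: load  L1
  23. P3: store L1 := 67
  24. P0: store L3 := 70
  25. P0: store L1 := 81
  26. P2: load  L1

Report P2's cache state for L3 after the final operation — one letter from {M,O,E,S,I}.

step 1: P3: load  L1  ⟶  IIIE  (L1)  txn=BusRd  M[L1]=60
step 2: P3: store L1 := 66  ⟶  IIIM  (L1)  txn=∅  M[L1]=60
step 3: P0: store L1 := 79  ⟶  MIII  (L1)  txn=BusRdX+Flush  M[L1]=66
step 4: P0: store L1 := 60  ⟶  MIII  (L1)  txn=∅  M[L1]=66
step 5: P2: load  L1  ⟶  OISI  (L1)  txn=BusRd  M[L1]=66
step 6: P0: load  L1  ⟶  OISI  (L1)  txn=∅  M[L1]=66
step 7: P3: load  L1  ⟶  OISS  (L1)  txn=BusRd  M[L1]=66
step 8: P1: store L2 := 62  ⟶  IMII  (L2)  txn=BusRdX  M[L2]=60
step 9: P1: load  L0  ⟶  IEII  (L0)  txn=BusRd  M[L0]=60
step 10: P0: load  L1  ⟶  OISS  (L1)  txn=∅  M[L1]=66
step 11: P2: store L1 := 28  ⟶  IIMI  (L1)  txn=BusUpgr+Flush  M[L1]=60
step 12: P3: load  L1  ⟶  IIOS  (L1)  txn=BusRd  M[L1]=60
step 13: P3: store L1 := 92  ⟶  IIIM  (L1)  txn=BusUpgr+Flush  M[L1]=28
step 14: P3: store L1 := 2  ⟶  IIIM  (L1)  txn=∅  M[L1]=28
step 15: P3: load  L1  ⟶  IIIM  (L1)  txn=∅  M[L1]=28
step 16: P2: store L2 := 71  ⟶  IIMI  (L2)  txn=BusRdX+Flush  M[L2]=62
step 17: P0: store L0 := 27  ⟶  MIII  (L0)  txn=BusRdX  M[L0]=60
step 18: P0: store L2 := 55  ⟶  MIII  (L2)  txn=BusRdX+Flush  M[L2]=71
step 19: P1: load  L0  ⟶  OSII  (L0)  txn=BusRd  M[L0]=60
step 20: P2: load  L1  ⟶  IISO  (L1)  txn=BusRd  M[L1]=28
step 21: P0: load  L1  ⟶  SISO  (L1)  txn=BusRd  M[L1]=28
step 22: P1: load  L1  ⟶  SSSO  (L1)  txn=BusRd  M[L1]=28
step 23: P3: store L1 := 67  ⟶  IIIM  (L1)  txn=BusUpgr  M[L1]=28
step 24: P0: store L3 := 70  ⟶  MIII  (L3)  txn=BusRdX  M[L3]=30
step 25: P0: store L1 := 81  ⟶  MIII  (L1)  txn=BusRdX+Flush  M[L1]=67
step 26: P2: load  L1  ⟶  OISI  (L1)  txn=BusRd  M[L1]=67

state = I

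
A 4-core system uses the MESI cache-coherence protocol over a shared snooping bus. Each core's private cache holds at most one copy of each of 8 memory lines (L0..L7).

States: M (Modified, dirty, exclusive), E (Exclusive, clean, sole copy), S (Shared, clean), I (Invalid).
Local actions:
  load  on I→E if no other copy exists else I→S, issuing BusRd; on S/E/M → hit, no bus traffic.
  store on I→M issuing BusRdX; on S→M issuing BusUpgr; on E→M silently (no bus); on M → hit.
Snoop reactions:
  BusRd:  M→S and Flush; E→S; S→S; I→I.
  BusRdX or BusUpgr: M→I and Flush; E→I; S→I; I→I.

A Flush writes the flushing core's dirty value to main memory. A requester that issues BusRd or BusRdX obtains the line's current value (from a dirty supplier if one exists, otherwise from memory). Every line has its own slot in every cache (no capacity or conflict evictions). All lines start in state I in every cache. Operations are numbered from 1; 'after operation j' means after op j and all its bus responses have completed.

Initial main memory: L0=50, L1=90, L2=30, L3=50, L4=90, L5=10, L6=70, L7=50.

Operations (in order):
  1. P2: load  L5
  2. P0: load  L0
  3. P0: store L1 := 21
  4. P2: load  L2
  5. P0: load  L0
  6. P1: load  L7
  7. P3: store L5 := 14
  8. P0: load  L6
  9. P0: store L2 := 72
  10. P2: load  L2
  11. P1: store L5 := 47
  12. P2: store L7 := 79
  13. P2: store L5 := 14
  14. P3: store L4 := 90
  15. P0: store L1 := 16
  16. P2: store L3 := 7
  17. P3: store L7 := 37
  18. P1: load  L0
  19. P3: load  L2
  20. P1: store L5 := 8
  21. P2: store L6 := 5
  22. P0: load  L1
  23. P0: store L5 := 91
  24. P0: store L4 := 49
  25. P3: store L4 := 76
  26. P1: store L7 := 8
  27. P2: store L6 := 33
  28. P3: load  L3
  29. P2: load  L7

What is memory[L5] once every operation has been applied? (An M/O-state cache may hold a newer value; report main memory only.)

  op1 P2: load  L5 → I/I/E/I on L5; bus BusRd; mem=10
  op2 P0: load  L0 → E/I/I/I on L0; bus BusRd; mem=50
  op3 P0: store L1 := 21 → M/I/I/I on L1; bus BusRdX; mem=90
  op4 P2: load  L2 → I/I/E/I on L2; bus BusRd; mem=30
  op5 P0: load  L0 → E/I/I/I on L0; bus (none); mem=50
  op6 P1: load  L7 → I/E/I/I on L7; bus BusRd; mem=50
  op7 P3: store L5 := 14 → I/I/I/M on L5; bus BusRdX; mem=10
  op8 P0: load  L6 → E/I/I/I on L6; bus BusRd; mem=70
  op9 P0: store L2 := 72 → M/I/I/I on L2; bus BusRdX; mem=30
  op10 P2: load  L2 → S/I/S/I on L2; bus BusRd Flush; mem=72
  op11 P1: store L5 := 47 → I/M/I/I on L5; bus BusRdX Flush; mem=14
  op12 P2: store L7 := 79 → I/I/M/I on L7; bus BusRdX; mem=50
  op13 P2: store L5 := 14 → I/I/M/I on L5; bus BusRdX Flush; mem=47
  op14 P3: store L4 := 90 → I/I/I/M on L4; bus BusRdX; mem=90
  op15 P0: store L1 := 16 → M/I/I/I on L1; bus (none); mem=90
  op16 P2: store L3 := 7 → I/I/M/I on L3; bus BusRdX; mem=50
  op17 P3: store L7 := 37 → I/I/I/M on L7; bus BusRdX Flush; mem=79
  op18 P1: load  L0 → S/S/I/I on L0; bus BusRd; mem=50
  op19 P3: load  L2 → S/I/S/S on L2; bus BusRd; mem=72
  op20 P1: store L5 := 8 → I/M/I/I on L5; bus BusRdX Flush; mem=14
  op21 P2: store L6 := 5 → I/I/M/I on L6; bus BusRdX; mem=70
  op22 P0: load  L1 → M/I/I/I on L1; bus (none); mem=90
  op23 P0: store L5 := 91 → M/I/I/I on L5; bus BusRdX Flush; mem=8
  op24 P0: store L4 := 49 → M/I/I/I on L4; bus BusRdX Flush; mem=90
  op25 P3: store L4 := 76 → I/I/I/M on L4; bus BusRdX Flush; mem=49
  op26 P1: store L7 := 8 → I/M/I/I on L7; bus BusRdX Flush; mem=37
  op27 P2: store L6 := 33 → I/I/M/I on L6; bus (none); mem=70
  op28 P3: load  L3 → I/I/S/S on L3; bus BusRd Flush; mem=7
  op29 P2: load  L7 → I/S/S/I on L7; bus BusRd Flush; mem=8

memory[L5] = 8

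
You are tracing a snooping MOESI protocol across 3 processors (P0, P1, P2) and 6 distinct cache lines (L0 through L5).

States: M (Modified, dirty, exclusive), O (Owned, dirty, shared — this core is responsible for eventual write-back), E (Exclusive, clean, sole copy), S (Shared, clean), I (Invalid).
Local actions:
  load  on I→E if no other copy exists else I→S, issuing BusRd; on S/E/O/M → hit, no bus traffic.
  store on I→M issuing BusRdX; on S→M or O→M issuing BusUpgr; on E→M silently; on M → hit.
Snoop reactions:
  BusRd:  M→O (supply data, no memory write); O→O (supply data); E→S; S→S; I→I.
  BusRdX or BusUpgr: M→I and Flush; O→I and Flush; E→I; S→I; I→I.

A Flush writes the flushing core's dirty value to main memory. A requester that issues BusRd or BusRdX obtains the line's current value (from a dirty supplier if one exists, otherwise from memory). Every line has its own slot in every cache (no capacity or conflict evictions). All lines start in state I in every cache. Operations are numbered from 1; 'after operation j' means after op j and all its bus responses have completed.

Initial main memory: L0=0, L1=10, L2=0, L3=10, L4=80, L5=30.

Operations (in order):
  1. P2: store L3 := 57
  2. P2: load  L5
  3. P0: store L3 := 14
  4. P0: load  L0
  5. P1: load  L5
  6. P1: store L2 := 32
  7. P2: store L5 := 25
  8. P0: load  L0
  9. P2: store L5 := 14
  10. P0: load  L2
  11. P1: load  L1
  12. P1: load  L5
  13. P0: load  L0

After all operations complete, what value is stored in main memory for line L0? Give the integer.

1. P2: store L3 := 57  bus=[BusRdX]  L3: P0=I P1=I P2=M  mem[L3]=10
2. P2: load  L5  bus=[BusRd]  L5: P0=I P1=I P2=E  mem[L5]=30
3. P0: store L3 := 14  bus=[BusRdX,Flush]  L3: P0=M P1=I P2=I  mem[L3]=57
4. P0: load  L0  bus=[BusRd]  L0: P0=E P1=I P2=I  mem[L0]=0
5. P1: load  L5  bus=[BusRd]  L5: P0=I P1=S P2=S  mem[L5]=30
6. P1: store L2 := 32  bus=[BusRdX]  L2: P0=I P1=M P2=I  mem[L2]=0
7. P2: store L5 := 25  bus=[BusUpgr]  L5: P0=I P1=I P2=M  mem[L5]=30
8. P0: load  L0  bus=[-]  L0: P0=E P1=I P2=I  mem[L0]=0
9. P2: store L5 := 14  bus=[-]  L5: P0=I P1=I P2=M  mem[L5]=30
10. P0: load  L2  bus=[BusRd]  L2: P0=S P1=O P2=I  mem[L2]=0
11. P1: load  L1  bus=[BusRd]  L1: P0=I P1=E P2=I  mem[L1]=10
12. P1: load  L5  bus=[BusRd]  L5: P0=I P1=S P2=O  mem[L5]=30
13. P0: load  L0  bus=[-]  L0: P0=E P1=I P2=I  mem[L0]=0

memory[L0] = 0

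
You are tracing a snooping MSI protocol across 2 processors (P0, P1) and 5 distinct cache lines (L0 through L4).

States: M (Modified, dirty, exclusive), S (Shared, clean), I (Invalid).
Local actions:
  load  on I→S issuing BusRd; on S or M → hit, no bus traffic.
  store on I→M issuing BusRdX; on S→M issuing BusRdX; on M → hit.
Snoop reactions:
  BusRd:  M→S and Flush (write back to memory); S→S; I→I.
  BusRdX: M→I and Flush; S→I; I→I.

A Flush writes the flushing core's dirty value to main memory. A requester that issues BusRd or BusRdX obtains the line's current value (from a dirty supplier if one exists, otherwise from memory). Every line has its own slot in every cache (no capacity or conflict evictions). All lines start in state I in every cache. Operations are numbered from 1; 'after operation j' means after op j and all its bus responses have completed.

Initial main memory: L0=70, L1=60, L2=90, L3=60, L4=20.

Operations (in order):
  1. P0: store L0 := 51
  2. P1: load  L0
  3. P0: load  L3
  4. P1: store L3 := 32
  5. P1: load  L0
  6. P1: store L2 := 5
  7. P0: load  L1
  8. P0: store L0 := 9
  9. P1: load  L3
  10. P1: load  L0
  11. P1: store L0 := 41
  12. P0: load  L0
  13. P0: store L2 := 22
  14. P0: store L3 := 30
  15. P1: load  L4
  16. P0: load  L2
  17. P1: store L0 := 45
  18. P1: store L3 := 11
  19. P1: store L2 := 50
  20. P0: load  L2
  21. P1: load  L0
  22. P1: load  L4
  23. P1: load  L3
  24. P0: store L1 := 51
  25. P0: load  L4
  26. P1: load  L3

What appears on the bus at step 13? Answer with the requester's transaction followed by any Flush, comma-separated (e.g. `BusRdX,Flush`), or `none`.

1. P0: store L0 := 51  bus=[BusRdX]  L0: P0=M P1=I  mem[L0]=70
2. P1: load  L0  bus=[BusRd,Flush]  L0: P0=S P1=S  mem[L0]=51
3. P0: load  L3  bus=[BusRd]  L3: P0=S P1=I  mem[L3]=60
4. P1: store L3 := 32  bus=[BusRdX]  L3: P0=I P1=M  mem[L3]=60
5. P1: load  L0  bus=[-]  L0: P0=S P1=S  mem[L0]=51
6. P1: store L2 := 5  bus=[BusRdX]  L2: P0=I P1=M  mem[L2]=90
7. P0: load  L1  bus=[BusRd]  L1: P0=S P1=I  mem[L1]=60
8. P0: store L0 := 9  bus=[BusRdX]  L0: P0=M P1=I  mem[L0]=51
9. P1: load  L3  bus=[-]  L3: P0=I P1=M  mem[L3]=60
10. P1: load  L0  bus=[BusRd,Flush]  L0: P0=S P1=S  mem[L0]=9
11. P1: store L0 := 41  bus=[BusRdX]  L0: P0=I P1=M  mem[L0]=9
12. P0: load  L0  bus=[BusRd,Flush]  L0: P0=S P1=S  mem[L0]=41
13. P0: store L2 := 22  bus=[BusRdX,Flush]  L2: P0=M P1=I  mem[L2]=5
14. P0: store L3 := 30  bus=[BusRdX,Flush]  L3: P0=M P1=I  mem[L3]=32
15. P1: load  L4  bus=[BusRd]  L4: P0=I P1=S  mem[L4]=20
16. P0: load  L2  bus=[-]  L2: P0=M P1=I  mem[L2]=5
17. P1: store L0 := 45  bus=[BusRdX]  L0: P0=I P1=M  mem[L0]=41
18. P1: store L3 := 11  bus=[BusRdX,Flush]  L3: P0=I P1=M  mem[L3]=30
19. P1: store L2 := 50  bus=[BusRdX,Flush]  L2: P0=I P1=M  mem[L2]=22
20. P0: load  L2  bus=[BusRd,Flush]  L2: P0=S P1=S  mem[L2]=50
21. P1: load  L0  bus=[-]  L0: P0=I P1=M  mem[L0]=41
22. P1: load  L4  bus=[-]  L4: P0=I P1=S  mem[L4]=20
23. P1: load  L3  bus=[-]  L3: P0=I P1=M  mem[L3]=30
24. P0: store L1 := 51  bus=[BusRdX]  L1: P0=M P1=I  mem[L1]=60
25. P0: load  L4  bus=[BusRd]  L4: P0=S P1=S  mem[L4]=20
26. P1: load  L3  bus=[-]  L3: P0=I P1=M  mem[L3]=30

bus = BusRdX,Flush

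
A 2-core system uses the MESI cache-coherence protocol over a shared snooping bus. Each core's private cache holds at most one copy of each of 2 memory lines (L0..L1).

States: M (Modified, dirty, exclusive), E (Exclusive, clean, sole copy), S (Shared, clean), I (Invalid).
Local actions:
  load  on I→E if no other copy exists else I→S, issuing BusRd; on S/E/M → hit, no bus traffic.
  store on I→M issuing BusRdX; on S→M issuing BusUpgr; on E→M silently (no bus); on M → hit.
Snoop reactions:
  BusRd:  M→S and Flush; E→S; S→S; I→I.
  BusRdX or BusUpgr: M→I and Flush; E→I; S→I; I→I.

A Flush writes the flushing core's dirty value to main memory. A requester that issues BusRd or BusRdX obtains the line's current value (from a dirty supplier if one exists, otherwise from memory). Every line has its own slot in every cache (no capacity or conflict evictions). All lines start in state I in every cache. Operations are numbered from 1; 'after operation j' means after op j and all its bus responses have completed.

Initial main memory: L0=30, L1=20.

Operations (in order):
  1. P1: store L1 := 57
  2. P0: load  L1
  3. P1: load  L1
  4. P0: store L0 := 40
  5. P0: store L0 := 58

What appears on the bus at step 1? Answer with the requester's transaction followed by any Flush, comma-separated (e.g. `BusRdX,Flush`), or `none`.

bus = BusRdX

1. P1: store L1 := 57  bus=[BusRdX]  L1: P0=I P1=M  mem[L1]=20
2. P0: load  L1  bus=[BusRd,Flush]  L1: P0=S P1=S  mem[L1]=57
3. P1: load  L1  bus=[-]  L1: P0=S P1=S  mem[L1]=57
4. P0: store L0 := 40  bus=[BusRdX]  L0: P0=M P1=I  mem[L0]=30
5. P0: store L0 := 58  bus=[-]  L0: P0=M P1=I  mem[L0]=30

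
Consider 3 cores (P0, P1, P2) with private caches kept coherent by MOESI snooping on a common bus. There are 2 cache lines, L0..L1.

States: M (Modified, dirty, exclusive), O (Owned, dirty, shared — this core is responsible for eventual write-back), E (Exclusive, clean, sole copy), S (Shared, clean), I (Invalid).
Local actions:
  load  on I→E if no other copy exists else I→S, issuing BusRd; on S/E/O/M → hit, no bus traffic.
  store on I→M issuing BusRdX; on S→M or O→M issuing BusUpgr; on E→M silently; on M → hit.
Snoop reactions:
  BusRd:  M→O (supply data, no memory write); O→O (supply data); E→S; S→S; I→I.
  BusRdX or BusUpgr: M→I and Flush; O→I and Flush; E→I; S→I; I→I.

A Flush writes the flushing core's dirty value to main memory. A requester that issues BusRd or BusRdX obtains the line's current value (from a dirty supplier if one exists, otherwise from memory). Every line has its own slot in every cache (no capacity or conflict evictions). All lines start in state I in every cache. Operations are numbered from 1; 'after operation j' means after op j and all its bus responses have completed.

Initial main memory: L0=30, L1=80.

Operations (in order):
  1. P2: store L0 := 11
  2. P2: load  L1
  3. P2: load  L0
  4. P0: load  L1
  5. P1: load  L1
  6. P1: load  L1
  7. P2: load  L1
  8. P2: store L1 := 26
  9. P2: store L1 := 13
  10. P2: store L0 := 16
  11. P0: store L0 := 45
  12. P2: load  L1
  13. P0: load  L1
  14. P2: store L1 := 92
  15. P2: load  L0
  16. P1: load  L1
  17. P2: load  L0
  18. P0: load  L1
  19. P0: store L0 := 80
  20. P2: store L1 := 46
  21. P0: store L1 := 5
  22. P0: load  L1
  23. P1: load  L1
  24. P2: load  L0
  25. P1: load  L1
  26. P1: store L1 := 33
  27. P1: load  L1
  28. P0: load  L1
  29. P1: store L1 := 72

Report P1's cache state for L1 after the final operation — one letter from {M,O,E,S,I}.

step 1: P2: store L0 := 11  ⟶  IIM  (L0)  txn=BusRdX  M[L0]=30
step 2: P2: load  L1  ⟶  IIE  (L1)  txn=BusRd  M[L1]=80
step 3: P2: load  L0  ⟶  IIM  (L0)  txn=∅  M[L0]=30
step 4: P0: load  L1  ⟶  SIS  (L1)  txn=BusRd  M[L1]=80
step 5: P1: load  L1  ⟶  SSS  (L1)  txn=BusRd  M[L1]=80
step 6: P1: load  L1  ⟶  SSS  (L1)  txn=∅  M[L1]=80
step 7: P2: load  L1  ⟶  SSS  (L1)  txn=∅  M[L1]=80
step 8: P2: store L1 := 26  ⟶  IIM  (L1)  txn=BusUpgr  M[L1]=80
step 9: P2: store L1 := 13  ⟶  IIM  (L1)  txn=∅  M[L1]=80
step 10: P2: store L0 := 16  ⟶  IIM  (L0)  txn=∅  M[L0]=30
step 11: P0: store L0 := 45  ⟶  MII  (L0)  txn=BusRdX+Flush  M[L0]=16
step 12: P2: load  L1  ⟶  IIM  (L1)  txn=∅  M[L1]=80
step 13: P0: load  L1  ⟶  SIO  (L1)  txn=BusRd  M[L1]=80
step 14: P2: store L1 := 92  ⟶  IIM  (L1)  txn=BusUpgr  M[L1]=80
step 15: P2: load  L0  ⟶  OIS  (L0)  txn=BusRd  M[L0]=16
step 16: P1: load  L1  ⟶  ISO  (L1)  txn=BusRd  M[L1]=80
step 17: P2: load  L0  ⟶  OIS  (L0)  txn=∅  M[L0]=16
step 18: P0: load  L1  ⟶  SSO  (L1)  txn=BusRd  M[L1]=80
step 19: P0: store L0 := 80  ⟶  MII  (L0)  txn=BusUpgr  M[L0]=16
step 20: P2: store L1 := 46  ⟶  IIM  (L1)  txn=BusUpgr  M[L1]=80
step 21: P0: store L1 := 5  ⟶  MII  (L1)  txn=BusRdX+Flush  M[L1]=46
step 22: P0: load  L1  ⟶  MII  (L1)  txn=∅  M[L1]=46
step 23: P1: load  L1  ⟶  OSI  (L1)  txn=BusRd  M[L1]=46
step 24: P2: load  L0  ⟶  OIS  (L0)  txn=BusRd  M[L0]=16
step 25: P1: load  L1  ⟶  OSI  (L1)  txn=∅  M[L1]=46
step 26: P1: store L1 := 33  ⟶  IMI  (L1)  txn=BusUpgr+Flush  M[L1]=5
step 27: P1: load  L1  ⟶  IMI  (L1)  txn=∅  M[L1]=5
step 28: P0: load  L1  ⟶  SOI  (L1)  txn=BusRd  M[L1]=5
step 29: P1: store L1 := 72  ⟶  IMI  (L1)  txn=BusUpgr  M[L1]=5

state = M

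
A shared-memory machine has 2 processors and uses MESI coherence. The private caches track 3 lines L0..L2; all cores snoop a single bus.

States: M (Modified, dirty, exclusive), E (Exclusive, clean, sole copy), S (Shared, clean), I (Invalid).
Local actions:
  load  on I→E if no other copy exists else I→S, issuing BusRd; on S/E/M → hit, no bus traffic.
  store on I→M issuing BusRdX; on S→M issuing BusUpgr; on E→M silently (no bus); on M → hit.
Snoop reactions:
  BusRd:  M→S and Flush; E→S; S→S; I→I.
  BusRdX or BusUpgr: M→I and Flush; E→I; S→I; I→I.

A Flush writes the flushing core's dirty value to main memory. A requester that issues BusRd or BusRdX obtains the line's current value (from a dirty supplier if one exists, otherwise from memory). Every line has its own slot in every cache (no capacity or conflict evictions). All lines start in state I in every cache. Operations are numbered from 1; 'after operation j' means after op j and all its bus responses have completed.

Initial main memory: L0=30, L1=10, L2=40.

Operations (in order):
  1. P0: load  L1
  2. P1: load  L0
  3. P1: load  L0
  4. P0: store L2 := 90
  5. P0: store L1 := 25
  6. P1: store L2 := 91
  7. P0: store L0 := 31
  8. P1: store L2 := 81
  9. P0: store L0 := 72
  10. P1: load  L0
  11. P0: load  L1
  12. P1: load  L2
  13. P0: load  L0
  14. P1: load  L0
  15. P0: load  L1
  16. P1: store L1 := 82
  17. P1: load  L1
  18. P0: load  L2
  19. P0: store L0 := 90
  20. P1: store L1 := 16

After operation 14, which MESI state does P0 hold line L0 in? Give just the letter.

step 1: P0: load  L1  ⟶  EI  (L1)  txn=BusRd  M[L1]=10
step 2: P1: load  L0  ⟶  IE  (L0)  txn=BusRd  M[L0]=30
step 3: P1: load  L0  ⟶  IE  (L0)  txn=∅  M[L0]=30
step 4: P0: store L2 := 90  ⟶  MI  (L2)  txn=BusRdX  M[L2]=40
step 5: P0: store L1 := 25  ⟶  MI  (L1)  txn=∅  M[L1]=10
step 6: P1: store L2 := 91  ⟶  IM  (L2)  txn=BusRdX+Flush  M[L2]=90
step 7: P0: store L0 := 31  ⟶  MI  (L0)  txn=BusRdX  M[L0]=30
step 8: P1: store L2 := 81  ⟶  IM  (L2)  txn=∅  M[L2]=90
step 9: P0: store L0 := 72  ⟶  MI  (L0)  txn=∅  M[L0]=30
step 10: P1: load  L0  ⟶  SS  (L0)  txn=BusRd+Flush  M[L0]=72
step 11: P0: load  L1  ⟶  MI  (L1)  txn=∅  M[L1]=10
step 12: P1: load  L2  ⟶  IM  (L2)  txn=∅  M[L2]=90
step 13: P0: load  L0  ⟶  SS  (L0)  txn=∅  M[L0]=72
step 14: P1: load  L0  ⟶  SS  (L0)  txn=∅  M[L0]=72
step 15: P0: load  L1  ⟶  MI  (L1)  txn=∅  M[L1]=10
step 16: P1: store L1 := 82  ⟶  IM  (L1)  txn=BusRdX+Flush  M[L1]=25
step 17: P1: load  L1  ⟶  IM  (L1)  txn=∅  M[L1]=25
step 18: P0: load  L2  ⟶  SS  (L2)  txn=BusRd+Flush  M[L2]=81
step 19: P0: store L0 := 90  ⟶  MI  (L0)  txn=BusUpgr  M[L0]=72
step 20: P1: store L1 := 16  ⟶  IM  (L1)  txn=∅  M[L1]=25

state = S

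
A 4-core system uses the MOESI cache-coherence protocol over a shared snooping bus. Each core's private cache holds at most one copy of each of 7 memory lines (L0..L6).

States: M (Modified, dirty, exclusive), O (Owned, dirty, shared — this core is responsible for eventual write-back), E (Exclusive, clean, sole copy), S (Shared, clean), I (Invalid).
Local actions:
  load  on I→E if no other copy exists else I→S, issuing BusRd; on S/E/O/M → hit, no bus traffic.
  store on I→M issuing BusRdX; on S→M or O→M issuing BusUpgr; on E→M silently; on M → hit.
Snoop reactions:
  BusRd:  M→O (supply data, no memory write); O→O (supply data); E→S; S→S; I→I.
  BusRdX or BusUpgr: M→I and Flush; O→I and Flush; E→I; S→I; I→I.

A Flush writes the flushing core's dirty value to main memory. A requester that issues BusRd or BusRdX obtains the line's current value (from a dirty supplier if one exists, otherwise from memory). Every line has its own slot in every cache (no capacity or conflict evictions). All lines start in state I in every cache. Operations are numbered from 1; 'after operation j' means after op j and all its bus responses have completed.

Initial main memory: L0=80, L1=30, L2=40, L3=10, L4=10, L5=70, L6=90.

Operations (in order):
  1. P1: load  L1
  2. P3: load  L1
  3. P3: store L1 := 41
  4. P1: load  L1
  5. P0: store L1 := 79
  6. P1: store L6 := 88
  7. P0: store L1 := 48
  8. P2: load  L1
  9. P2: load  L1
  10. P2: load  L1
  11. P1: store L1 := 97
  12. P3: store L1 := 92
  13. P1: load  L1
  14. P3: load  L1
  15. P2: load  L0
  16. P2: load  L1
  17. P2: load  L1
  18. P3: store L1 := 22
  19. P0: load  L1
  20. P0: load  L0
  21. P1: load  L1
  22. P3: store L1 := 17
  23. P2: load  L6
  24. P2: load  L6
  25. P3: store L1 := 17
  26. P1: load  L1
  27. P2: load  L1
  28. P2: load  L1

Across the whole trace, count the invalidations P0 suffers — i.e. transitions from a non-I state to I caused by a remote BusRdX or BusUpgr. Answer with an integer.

invalidations = 2

1. P1: load  L1  bus=[BusRd]  L1: P0=I P1=E P2=I P3=I  mem[L1]=30
2. P3: load  L1  bus=[BusRd]  L1: P0=I P1=S P2=I P3=S  mem[L1]=30
3. P3: store L1 := 41  bus=[BusUpgr]  L1: P0=I P1=I P2=I P3=M  mem[L1]=30
4. P1: load  L1  bus=[BusRd]  L1: P0=I P1=S P2=I P3=O  mem[L1]=30
5. P0: store L1 := 79  bus=[BusRdX,Flush]  L1: P0=M P1=I P2=I P3=I  mem[L1]=41
6. P1: store L6 := 88  bus=[BusRdX]  L6: P0=I P1=M P2=I P3=I  mem[L6]=90
7. P0: store L1 := 48  bus=[-]  L1: P0=M P1=I P2=I P3=I  mem[L1]=41
8. P2: load  L1  bus=[BusRd]  L1: P0=O P1=I P2=S P3=I  mem[L1]=41
9. P2: load  L1  bus=[-]  L1: P0=O P1=I P2=S P3=I  mem[L1]=41
10. P2: load  L1  bus=[-]  L1: P0=O P1=I P2=S P3=I  mem[L1]=41
11. P1: store L1 := 97  bus=[BusRdX,Flush]  L1: P0=I P1=M P2=I P3=I  mem[L1]=48
12. P3: store L1 := 92  bus=[BusRdX,Flush]  L1: P0=I P1=I P2=I P3=M  mem[L1]=97
13. P1: load  L1  bus=[BusRd]  L1: P0=I P1=S P2=I P3=O  mem[L1]=97
14. P3: load  L1  bus=[-]  L1: P0=I P1=S P2=I P3=O  mem[L1]=97
15. P2: load  L0  bus=[BusRd]  L0: P0=I P1=I P2=E P3=I  mem[L0]=80
16. P2: load  L1  bus=[BusRd]  L1: P0=I P1=S P2=S P3=O  mem[L1]=97
17. P2: load  L1  bus=[-]  L1: P0=I P1=S P2=S P3=O  mem[L1]=97
18. P3: store L1 := 22  bus=[BusUpgr]  L1: P0=I P1=I P2=I P3=M  mem[L1]=97
19. P0: load  L1  bus=[BusRd]  L1: P0=S P1=I P2=I P3=O  mem[L1]=97
20. P0: load  L0  bus=[BusRd]  L0: P0=S P1=I P2=S P3=I  mem[L0]=80
21. P1: load  L1  bus=[BusRd]  L1: P0=S P1=S P2=I P3=O  mem[L1]=97
22. P3: store L1 := 17  bus=[BusUpgr]  L1: P0=I P1=I P2=I P3=M  mem[L1]=97
23. P2: load  L6  bus=[BusRd]  L6: P0=I P1=O P2=S P3=I  mem[L6]=90
24. P2: load  L6  bus=[-]  L6: P0=I P1=O P2=S P3=I  mem[L6]=90
25. P3: store L1 := 17  bus=[-]  L1: P0=I P1=I P2=I P3=M  mem[L1]=97
26. P1: load  L1  bus=[BusRd]  L1: P0=I P1=S P2=I P3=O  mem[L1]=97
27. P2: load  L1  bus=[BusRd]  L1: P0=I P1=S P2=S P3=O  mem[L1]=97
28. P2: load  L1  bus=[-]  L1: P0=I P1=S P2=S P3=O  mem[L1]=97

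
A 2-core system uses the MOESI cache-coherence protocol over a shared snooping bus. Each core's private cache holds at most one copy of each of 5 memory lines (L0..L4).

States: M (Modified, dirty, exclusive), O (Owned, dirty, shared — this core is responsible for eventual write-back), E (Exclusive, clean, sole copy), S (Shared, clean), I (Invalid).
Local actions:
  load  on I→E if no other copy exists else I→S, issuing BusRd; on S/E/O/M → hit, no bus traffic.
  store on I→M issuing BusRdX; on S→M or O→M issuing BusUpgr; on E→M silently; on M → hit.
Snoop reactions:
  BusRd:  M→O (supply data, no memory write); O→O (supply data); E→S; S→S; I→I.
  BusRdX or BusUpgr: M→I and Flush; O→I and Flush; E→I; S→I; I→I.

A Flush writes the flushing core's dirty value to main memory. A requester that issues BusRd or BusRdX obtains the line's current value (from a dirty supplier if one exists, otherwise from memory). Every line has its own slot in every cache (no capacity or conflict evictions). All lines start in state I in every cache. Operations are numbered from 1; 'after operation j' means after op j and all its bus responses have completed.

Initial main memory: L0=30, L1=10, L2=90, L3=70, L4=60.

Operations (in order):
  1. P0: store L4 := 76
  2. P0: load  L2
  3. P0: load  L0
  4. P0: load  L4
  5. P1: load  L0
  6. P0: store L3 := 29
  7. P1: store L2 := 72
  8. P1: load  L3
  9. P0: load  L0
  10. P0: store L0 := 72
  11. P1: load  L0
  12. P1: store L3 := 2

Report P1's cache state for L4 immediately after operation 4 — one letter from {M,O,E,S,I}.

state = I

  op1 P0: store L4 := 76 → M/I on L4; bus BusRdX; mem=60
  op2 P0: load  L2 → E/I on L2; bus BusRd; mem=90
  op3 P0: load  L0 → E/I on L0; bus BusRd; mem=30
  op4 P0: load  L4 → M/I on L4; bus (none); mem=60
  op5 P1: load  L0 → S/S on L0; bus BusRd; mem=30
  op6 P0: store L3 := 29 → M/I on L3; bus BusRdX; mem=70
  op7 P1: store L2 := 72 → I/M on L2; bus BusRdX; mem=90
  op8 P1: load  L3 → O/S on L3; bus BusRd; mem=70
  op9 P0: load  L0 → S/S on L0; bus (none); mem=30
  op10 P0: store L0 := 72 → M/I on L0; bus BusUpgr; mem=30
  op11 P1: load  L0 → O/S on L0; bus BusRd; mem=30
  op12 P1: store L3 := 2 → I/M on L3; bus BusUpgr Flush; mem=29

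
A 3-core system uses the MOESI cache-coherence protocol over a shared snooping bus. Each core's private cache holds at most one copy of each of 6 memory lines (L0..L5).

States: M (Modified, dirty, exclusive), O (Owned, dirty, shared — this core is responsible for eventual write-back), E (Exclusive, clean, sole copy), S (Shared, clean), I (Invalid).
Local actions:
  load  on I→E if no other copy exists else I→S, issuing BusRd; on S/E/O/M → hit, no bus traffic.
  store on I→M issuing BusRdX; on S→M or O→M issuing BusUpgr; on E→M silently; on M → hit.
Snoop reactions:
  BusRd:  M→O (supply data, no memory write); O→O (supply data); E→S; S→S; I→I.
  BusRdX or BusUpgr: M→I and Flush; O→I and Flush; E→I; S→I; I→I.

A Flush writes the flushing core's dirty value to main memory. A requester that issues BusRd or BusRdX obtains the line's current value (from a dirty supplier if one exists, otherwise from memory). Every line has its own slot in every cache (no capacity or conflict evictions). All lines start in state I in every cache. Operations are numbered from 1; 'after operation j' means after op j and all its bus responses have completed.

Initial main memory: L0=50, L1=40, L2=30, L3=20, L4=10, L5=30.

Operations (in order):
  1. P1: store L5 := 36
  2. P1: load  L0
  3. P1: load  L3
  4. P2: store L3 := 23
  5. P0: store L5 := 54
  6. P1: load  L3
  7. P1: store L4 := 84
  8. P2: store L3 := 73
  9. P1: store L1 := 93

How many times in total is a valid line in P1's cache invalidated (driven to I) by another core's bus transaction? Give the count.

invalidations = 3

step 1: P1: store L5 := 36  ⟶  IMI  (L5)  txn=BusRdX  M[L5]=30
step 2: P1: load  L0  ⟶  IEI  (L0)  txn=BusRd  M[L0]=50
step 3: P1: load  L3  ⟶  IEI  (L3)  txn=BusRd  M[L3]=20
step 4: P2: store L3 := 23  ⟶  IIM  (L3)  txn=BusRdX  M[L3]=20
step 5: P0: store L5 := 54  ⟶  MII  (L5)  txn=BusRdX+Flush  M[L5]=36
step 6: P1: load  L3  ⟶  ISO  (L3)  txn=BusRd  M[L3]=20
step 7: P1: store L4 := 84  ⟶  IMI  (L4)  txn=BusRdX  M[L4]=10
step 8: P2: store L3 := 73  ⟶  IIM  (L3)  txn=BusUpgr  M[L3]=20
step 9: P1: store L1 := 93  ⟶  IMI  (L1)  txn=BusRdX  M[L1]=40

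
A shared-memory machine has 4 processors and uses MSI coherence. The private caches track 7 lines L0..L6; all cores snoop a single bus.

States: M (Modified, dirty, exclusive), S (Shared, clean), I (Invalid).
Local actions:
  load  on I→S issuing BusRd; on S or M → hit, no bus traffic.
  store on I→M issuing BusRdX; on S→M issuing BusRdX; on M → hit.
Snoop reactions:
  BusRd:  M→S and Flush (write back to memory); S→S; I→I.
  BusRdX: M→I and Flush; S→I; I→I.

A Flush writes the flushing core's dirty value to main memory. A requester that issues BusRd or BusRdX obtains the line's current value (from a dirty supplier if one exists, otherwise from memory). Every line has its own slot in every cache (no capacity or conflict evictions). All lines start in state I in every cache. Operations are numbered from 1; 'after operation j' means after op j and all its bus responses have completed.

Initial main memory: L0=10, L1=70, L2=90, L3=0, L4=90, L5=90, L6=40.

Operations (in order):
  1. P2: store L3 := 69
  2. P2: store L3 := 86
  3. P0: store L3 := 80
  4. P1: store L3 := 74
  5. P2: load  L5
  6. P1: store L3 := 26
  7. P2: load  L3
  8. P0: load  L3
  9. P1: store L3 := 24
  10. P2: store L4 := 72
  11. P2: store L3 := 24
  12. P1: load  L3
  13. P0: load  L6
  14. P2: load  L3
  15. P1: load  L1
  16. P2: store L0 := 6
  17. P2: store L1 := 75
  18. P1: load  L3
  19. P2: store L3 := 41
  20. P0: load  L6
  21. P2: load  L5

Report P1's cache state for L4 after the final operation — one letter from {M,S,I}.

state = I

1. P2: store L3 := 69  bus=[BusRdX]  L3: P0=I P1=I P2=M P3=I  mem[L3]=0
2. P2: store L3 := 86  bus=[-]  L3: P0=I P1=I P2=M P3=I  mem[L3]=0
3. P0: store L3 := 80  bus=[BusRdX,Flush]  L3: P0=M P1=I P2=I P3=I  mem[L3]=86
4. P1: store L3 := 74  bus=[BusRdX,Flush]  L3: P0=I P1=M P2=I P3=I  mem[L3]=80
5. P2: load  L5  bus=[BusRd]  L5: P0=I P1=I P2=S P3=I  mem[L5]=90
6. P1: store L3 := 26  bus=[-]  L3: P0=I P1=M P2=I P3=I  mem[L3]=80
7. P2: load  L3  bus=[BusRd,Flush]  L3: P0=I P1=S P2=S P3=I  mem[L3]=26
8. P0: load  L3  bus=[BusRd]  L3: P0=S P1=S P2=S P3=I  mem[L3]=26
9. P1: store L3 := 24  bus=[BusRdX]  L3: P0=I P1=M P2=I P3=I  mem[L3]=26
10. P2: store L4 := 72  bus=[BusRdX]  L4: P0=I P1=I P2=M P3=I  mem[L4]=90
11. P2: store L3 := 24  bus=[BusRdX,Flush]  L3: P0=I P1=I P2=M P3=I  mem[L3]=24
12. P1: load  L3  bus=[BusRd,Flush]  L3: P0=I P1=S P2=S P3=I  mem[L3]=24
13. P0: load  L6  bus=[BusRd]  L6: P0=S P1=I P2=I P3=I  mem[L6]=40
14. P2: load  L3  bus=[-]  L3: P0=I P1=S P2=S P3=I  mem[L3]=24
15. P1: load  L1  bus=[BusRd]  L1: P0=I P1=S P2=I P3=I  mem[L1]=70
16. P2: store L0 := 6  bus=[BusRdX]  L0: P0=I P1=I P2=M P3=I  mem[L0]=10
17. P2: store L1 := 75  bus=[BusRdX]  L1: P0=I P1=I P2=M P3=I  mem[L1]=70
18. P1: load  L3  bus=[-]  L3: P0=I P1=S P2=S P3=I  mem[L3]=24
19. P2: store L3 := 41  bus=[BusRdX]  L3: P0=I P1=I P2=M P3=I  mem[L3]=24
20. P0: load  L6  bus=[-]  L6: P0=S P1=I P2=I P3=I  mem[L6]=40
21. P2: load  L5  bus=[-]  L5: P0=I P1=I P2=S P3=I  mem[L5]=90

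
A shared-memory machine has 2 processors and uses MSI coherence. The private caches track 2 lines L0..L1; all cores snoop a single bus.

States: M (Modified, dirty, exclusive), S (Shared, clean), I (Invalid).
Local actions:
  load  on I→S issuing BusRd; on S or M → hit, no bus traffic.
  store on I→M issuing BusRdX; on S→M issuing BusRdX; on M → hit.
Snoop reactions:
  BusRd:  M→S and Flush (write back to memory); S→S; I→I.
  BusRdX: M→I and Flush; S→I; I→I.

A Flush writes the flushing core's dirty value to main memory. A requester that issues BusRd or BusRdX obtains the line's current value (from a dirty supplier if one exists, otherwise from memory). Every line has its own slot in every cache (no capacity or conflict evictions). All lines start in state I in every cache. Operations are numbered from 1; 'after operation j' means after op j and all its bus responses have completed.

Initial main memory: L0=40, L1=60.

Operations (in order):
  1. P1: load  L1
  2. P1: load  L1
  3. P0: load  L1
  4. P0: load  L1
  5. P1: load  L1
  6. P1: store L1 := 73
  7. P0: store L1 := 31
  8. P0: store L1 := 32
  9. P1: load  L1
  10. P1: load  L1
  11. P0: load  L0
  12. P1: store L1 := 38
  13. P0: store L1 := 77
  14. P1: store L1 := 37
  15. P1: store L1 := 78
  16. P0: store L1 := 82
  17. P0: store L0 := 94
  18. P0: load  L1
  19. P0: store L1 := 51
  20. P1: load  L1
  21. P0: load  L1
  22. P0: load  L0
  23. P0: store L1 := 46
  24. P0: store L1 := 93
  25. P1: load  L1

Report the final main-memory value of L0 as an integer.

memory[L0] = 40

[1] P1: load  L1 | P0:I, P1:S(60) | bus: BusRd
[2] P1: load  L1 | P0:I, P1:S(60) | bus: none
[3] P0: load  L1 | P0:S(60), P1:S(60) | bus: BusRd
[4] P0: load  L1 | P0:S(60), P1:S(60) | bus: none
[5] P1: load  L1 | P0:S(60), P1:S(60) | bus: none
[6] P1: store L1 := 73 | P0:I, P1:M(73) | bus: BusRdX
[7] P0: store L1 := 31 | P0:M(31), P1:I | bus: BusRdX,Flush
[8] P0: store L1 := 32 | P0:M(32), P1:I | bus: none
[9] P1: load  L1 | P0:S(32), P1:S(32) | bus: BusRd,Flush
[10] P1: load  L1 | P0:S(32), P1:S(32) | bus: none
[11] P0: load  L0 | P0:S(40), P1:I | bus: BusRd
[12] P1: store L1 := 38 | P0:I, P1:M(38) | bus: BusRdX
[13] P0: store L1 := 77 | P0:M(77), P1:I | bus: BusRdX,Flush
[14] P1: store L1 := 37 | P0:I, P1:M(37) | bus: BusRdX,Flush
[15] P1: store L1 := 78 | P0:I, P1:M(78) | bus: none
[16] P0: store L1 := 82 | P0:M(82), P1:I | bus: BusRdX,Flush
[17] P0: store L0 := 94 | P0:M(94), P1:I | bus: BusRdX
[18] P0: load  L1 | P0:M(82), P1:I | bus: none
[19] P0: store L1 := 51 | P0:M(51), P1:I | bus: none
[20] P1: load  L1 | P0:S(51), P1:S(51) | bus: BusRd,Flush
[21] P0: load  L1 | P0:S(51), P1:S(51) | bus: none
[22] P0: load  L0 | P0:M(94), P1:I | bus: none
[23] P0: store L1 := 46 | P0:M(46), P1:I | bus: BusRdX
[24] P0: store L1 := 93 | P0:M(93), P1:I | bus: none
[25] P1: load  L1 | P0:S(93), P1:S(93) | bus: BusRd,Flush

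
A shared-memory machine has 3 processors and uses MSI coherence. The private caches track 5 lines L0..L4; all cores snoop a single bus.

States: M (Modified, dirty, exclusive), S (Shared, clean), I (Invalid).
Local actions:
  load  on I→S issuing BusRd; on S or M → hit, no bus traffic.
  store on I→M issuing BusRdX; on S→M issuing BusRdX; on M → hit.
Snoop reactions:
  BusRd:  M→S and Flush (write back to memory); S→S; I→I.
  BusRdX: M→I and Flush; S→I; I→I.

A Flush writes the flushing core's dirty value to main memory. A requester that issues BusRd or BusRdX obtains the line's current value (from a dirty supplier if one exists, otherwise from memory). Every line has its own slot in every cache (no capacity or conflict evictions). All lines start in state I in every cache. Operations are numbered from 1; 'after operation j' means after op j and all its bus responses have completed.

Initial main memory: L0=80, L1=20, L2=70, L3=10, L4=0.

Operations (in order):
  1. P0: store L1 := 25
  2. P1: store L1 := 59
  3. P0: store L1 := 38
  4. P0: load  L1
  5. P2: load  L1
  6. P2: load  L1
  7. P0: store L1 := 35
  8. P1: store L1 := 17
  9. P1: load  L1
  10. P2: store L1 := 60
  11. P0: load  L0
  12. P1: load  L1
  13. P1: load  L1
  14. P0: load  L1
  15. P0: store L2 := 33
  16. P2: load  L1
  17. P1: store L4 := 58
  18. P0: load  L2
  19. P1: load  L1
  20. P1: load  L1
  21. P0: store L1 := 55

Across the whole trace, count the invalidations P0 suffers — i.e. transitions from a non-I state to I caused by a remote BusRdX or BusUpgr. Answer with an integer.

invalidations = 2

  op1 P0: store L1 := 25 → M/I/I on L1; bus BusRdX; mem=20
  op2 P1: store L1 := 59 → I/M/I on L1; bus BusRdX Flush; mem=25
  op3 P0: store L1 := 38 → M/I/I on L1; bus BusRdX Flush; mem=59
  op4 P0: load  L1 → M/I/I on L1; bus (none); mem=59
  op5 P2: load  L1 → S/I/S on L1; bus BusRd Flush; mem=38
  op6 P2: load  L1 → S/I/S on L1; bus (none); mem=38
  op7 P0: store L1 := 35 → M/I/I on L1; bus BusRdX; mem=38
  op8 P1: store L1 := 17 → I/M/I on L1; bus BusRdX Flush; mem=35
  op9 P1: load  L1 → I/M/I on L1; bus (none); mem=35
  op10 P2: store L1 := 60 → I/I/M on L1; bus BusRdX Flush; mem=17
  op11 P0: load  L0 → S/I/I on L0; bus BusRd; mem=80
  op12 P1: load  L1 → I/S/S on L1; bus BusRd Flush; mem=60
  op13 P1: load  L1 → I/S/S on L1; bus (none); mem=60
  op14 P0: load  L1 → S/S/S on L1; bus BusRd; mem=60
  op15 P0: store L2 := 33 → M/I/I on L2; bus BusRdX; mem=70
  op16 P2: load  L1 → S/S/S on L1; bus (none); mem=60
  op17 P1: store L4 := 58 → I/M/I on L4; bus BusRdX; mem=0
  op18 P0: load  L2 → M/I/I on L2; bus (none); mem=70
  op19 P1: load  L1 → S/S/S on L1; bus (none); mem=60
  op20 P1: load  L1 → S/S/S on L1; bus (none); mem=60
  op21 P0: store L1 := 55 → M/I/I on L1; bus BusRdX; mem=60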